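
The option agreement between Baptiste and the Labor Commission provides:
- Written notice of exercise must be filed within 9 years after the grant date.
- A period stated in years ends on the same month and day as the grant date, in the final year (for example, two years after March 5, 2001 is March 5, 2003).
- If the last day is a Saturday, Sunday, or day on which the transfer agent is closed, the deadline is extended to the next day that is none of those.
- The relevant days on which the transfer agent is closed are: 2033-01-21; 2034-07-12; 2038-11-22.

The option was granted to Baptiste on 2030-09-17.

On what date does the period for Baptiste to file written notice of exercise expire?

9 years after 2030-09-17 is September 17, 2039.
September 17, 2039 is Saturday; September 18, 2039 is Sunday. The next qualifying day is September 19, 2039.

September 19, 2039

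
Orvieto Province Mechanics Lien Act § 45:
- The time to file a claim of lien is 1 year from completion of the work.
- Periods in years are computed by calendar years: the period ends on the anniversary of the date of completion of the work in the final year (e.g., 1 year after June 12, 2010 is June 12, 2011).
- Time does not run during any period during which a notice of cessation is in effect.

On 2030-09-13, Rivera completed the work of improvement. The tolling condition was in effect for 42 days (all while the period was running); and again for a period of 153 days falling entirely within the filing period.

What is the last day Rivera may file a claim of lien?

March 26, 2032

1 year after 2030-09-13 is September 13, 2031.
Tolling adds 42 days: September 13, 2031 + 42 days = October 25, 2031.
Tolling adds 153 days: October 25, 2031 + 153 days = March 26, 2032.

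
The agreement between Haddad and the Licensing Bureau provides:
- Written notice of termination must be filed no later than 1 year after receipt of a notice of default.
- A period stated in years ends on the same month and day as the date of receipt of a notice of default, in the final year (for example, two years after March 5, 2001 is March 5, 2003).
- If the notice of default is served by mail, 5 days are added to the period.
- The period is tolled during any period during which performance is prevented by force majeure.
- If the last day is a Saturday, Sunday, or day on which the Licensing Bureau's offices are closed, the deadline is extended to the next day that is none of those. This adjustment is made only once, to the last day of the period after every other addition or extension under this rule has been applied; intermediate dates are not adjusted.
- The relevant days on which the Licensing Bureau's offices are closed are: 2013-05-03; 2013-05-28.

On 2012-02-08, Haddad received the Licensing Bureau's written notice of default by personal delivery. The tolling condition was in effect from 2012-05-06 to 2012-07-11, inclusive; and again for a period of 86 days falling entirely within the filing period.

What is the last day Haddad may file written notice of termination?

1 year after 2012-02-08 is February 8, 2013.
Service was not by mail, so no mail extension applies.
From May 6, 2012 through July 11, 2012 inclusive is 67 days; tolling adds 67 days: February 8, 2013 + 67 days = April 16, 2013.
Tolling adds 86 days: April 16, 2013 + 86 days = July 11, 2013.
July 11, 2013 is a Thursday and not a day on which the Licensing Bureau's offices are closed, so no extension applies.

July 11, 2013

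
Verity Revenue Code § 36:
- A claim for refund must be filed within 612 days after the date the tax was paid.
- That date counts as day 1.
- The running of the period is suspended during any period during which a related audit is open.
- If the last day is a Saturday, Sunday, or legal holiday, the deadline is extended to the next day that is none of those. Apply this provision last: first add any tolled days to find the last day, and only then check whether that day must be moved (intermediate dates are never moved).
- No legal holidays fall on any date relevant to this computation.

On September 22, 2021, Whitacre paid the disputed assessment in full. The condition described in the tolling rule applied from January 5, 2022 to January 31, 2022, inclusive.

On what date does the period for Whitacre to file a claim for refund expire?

Counting September 22, 2021 as day 1, day 612 is May 26, 2023.
From January 5, 2022 through January 31, 2022 inclusive is 27 days; tolling adds 27 days: May 26, 2023 + 27 days = June 22, 2023.
June 22, 2023 is a Thursday and not a legal holiday, so no extension applies.

June 22, 2023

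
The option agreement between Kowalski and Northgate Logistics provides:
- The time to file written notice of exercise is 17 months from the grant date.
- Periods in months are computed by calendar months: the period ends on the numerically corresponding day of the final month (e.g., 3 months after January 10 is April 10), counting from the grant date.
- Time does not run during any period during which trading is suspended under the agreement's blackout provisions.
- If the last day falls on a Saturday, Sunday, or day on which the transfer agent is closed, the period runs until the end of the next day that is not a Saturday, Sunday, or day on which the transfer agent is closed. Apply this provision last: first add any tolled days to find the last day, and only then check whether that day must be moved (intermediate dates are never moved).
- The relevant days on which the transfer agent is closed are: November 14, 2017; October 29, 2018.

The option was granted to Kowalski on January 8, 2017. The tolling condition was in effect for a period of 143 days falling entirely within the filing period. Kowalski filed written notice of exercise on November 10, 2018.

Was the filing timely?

No

17 months after January 8, 2017 is June 8, 2018.
Tolling adds 143 days: June 8, 2018 + 143 days = October 29, 2018.
October 29, 2018 is a listed holiday. The next qualifying day is October 30, 2018.
The deadline is October 30, 2018; the filing on November 10, 2018 is after that date.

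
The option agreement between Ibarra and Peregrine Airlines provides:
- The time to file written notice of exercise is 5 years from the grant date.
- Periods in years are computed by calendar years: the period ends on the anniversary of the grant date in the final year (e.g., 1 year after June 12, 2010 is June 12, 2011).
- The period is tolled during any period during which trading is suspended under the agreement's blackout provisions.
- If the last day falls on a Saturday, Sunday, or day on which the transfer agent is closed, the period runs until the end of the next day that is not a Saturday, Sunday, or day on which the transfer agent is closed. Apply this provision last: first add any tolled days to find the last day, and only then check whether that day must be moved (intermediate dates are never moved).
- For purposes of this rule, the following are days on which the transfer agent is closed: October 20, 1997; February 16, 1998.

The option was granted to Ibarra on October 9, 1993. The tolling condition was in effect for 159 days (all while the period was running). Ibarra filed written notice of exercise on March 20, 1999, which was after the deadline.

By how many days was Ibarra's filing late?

5 years after October 9, 1993 is October 9, 1998.
Tolling adds 159 days: October 9, 1998 + 159 days = March 17, 1999.
March 17, 1999 is a Wednesday and not a day on which the transfer agent is closed, so no extension applies.
The deadline is March 17, 1999; from March 17, 1999 to March 20, 1999 is 3 days.

3 days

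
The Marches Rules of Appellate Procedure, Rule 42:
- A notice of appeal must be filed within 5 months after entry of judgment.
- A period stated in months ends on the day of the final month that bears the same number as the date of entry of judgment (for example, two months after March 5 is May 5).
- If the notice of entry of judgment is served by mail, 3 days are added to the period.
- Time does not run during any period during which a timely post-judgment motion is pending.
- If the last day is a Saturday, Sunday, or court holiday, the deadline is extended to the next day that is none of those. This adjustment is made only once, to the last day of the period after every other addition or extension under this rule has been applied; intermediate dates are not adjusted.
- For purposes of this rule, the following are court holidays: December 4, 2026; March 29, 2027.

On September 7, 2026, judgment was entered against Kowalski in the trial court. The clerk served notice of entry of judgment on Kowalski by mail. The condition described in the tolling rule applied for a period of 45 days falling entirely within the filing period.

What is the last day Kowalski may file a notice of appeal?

March 30, 2027

5 months after September 7, 2026 is February 7, 2027.
Service was by mail, adding 3 days: February 7, 2027 + 3 days = February 10, 2027.
Tolling adds 45 days: February 10, 2027 + 45 days = March 27, 2027.
March 27, 2027 is Saturday; March 28, 2027 is Sunday; March 29, 2027 is a listed holiday. The next qualifying day is March 30, 2027.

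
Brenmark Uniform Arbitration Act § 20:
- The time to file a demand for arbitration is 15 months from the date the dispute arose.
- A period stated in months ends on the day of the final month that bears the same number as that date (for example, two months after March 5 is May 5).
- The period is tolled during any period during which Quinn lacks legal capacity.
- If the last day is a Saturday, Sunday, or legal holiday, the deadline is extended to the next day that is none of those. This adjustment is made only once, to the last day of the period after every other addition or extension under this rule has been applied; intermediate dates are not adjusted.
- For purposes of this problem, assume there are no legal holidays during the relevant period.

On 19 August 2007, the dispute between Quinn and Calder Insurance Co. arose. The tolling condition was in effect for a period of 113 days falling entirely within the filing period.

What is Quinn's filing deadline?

15 months after 19 August 2007 is November 19, 2008.
Tolling adds 113 days: November 19, 2008 + 113 days = March 12, 2009.
March 12, 2009 is a Thursday and not a legal holiday, so no extension applies.

March 12, 2009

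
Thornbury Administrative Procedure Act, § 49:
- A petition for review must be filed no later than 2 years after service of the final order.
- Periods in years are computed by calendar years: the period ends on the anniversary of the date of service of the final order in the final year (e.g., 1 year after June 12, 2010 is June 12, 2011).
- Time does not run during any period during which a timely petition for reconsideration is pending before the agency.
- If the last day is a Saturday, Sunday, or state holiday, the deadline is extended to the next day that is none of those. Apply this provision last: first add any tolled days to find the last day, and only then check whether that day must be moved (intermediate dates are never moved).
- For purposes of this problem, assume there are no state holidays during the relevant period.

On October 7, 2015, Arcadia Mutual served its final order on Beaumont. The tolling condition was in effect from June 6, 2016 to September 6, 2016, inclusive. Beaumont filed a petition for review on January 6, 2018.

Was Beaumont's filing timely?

2 years after October 7, 2015 is October 7, 2017.
From June 6, 2016 through September 6, 2016 inclusive is 93 days; tolling adds 93 days: October 7, 2017 + 93 days = January 8, 2018.
January 8, 2018 is a Monday and not a state holiday, so no extension applies.
The deadline is January 8, 2018; the filing on January 6, 2018 is on or before that date.

Yes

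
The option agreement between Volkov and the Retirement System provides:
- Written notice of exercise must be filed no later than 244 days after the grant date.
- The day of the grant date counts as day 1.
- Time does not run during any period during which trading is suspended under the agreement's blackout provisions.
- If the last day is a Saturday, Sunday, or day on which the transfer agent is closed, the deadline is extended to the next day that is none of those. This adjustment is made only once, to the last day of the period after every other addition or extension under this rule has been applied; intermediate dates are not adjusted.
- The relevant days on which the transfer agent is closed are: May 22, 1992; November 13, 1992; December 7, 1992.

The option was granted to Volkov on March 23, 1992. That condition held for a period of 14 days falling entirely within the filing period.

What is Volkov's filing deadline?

Counting March 23, 1992 as day 1, day 244 is November 21, 1992.
Tolling adds 14 days: November 21, 1992 + 14 days = December 5, 1992.
December 5, 1992 is Saturday; December 6, 1992 is Sunday; December 7, 1992 is a listed holiday. The next qualifying day is December 8, 1992.

December 8, 1992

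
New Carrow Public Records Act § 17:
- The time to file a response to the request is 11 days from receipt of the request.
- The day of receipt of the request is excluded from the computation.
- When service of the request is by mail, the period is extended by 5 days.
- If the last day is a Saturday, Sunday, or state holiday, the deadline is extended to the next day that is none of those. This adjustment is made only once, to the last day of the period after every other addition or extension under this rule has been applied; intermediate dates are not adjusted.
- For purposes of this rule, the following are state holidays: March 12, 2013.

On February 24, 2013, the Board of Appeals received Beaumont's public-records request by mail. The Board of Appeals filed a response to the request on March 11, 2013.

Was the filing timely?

Yes

11 days after February 24, 2013 is March 7, 2013.
Service was by mail, adding 5 days: March 7, 2013 + 5 days = March 12, 2013.
March 12, 2013 is a listed holiday. The next qualifying day is March 13, 2013.
The deadline is March 13, 2013; the filing on March 11, 2013 is on or before that date.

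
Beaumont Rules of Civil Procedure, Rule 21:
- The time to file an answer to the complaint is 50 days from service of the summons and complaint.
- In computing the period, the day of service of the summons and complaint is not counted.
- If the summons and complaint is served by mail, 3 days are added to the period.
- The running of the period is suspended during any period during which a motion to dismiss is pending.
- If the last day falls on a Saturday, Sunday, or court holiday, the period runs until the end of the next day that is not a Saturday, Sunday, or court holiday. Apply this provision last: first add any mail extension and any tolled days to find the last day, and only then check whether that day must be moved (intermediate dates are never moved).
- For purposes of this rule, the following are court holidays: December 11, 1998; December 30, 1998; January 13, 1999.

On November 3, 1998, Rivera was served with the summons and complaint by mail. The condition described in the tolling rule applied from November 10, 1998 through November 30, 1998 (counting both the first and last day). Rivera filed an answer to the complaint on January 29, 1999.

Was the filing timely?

50 days after November 3, 1998 is December 23, 1998.
Service was by mail, adding 3 days: December 23, 1998 + 3 days = December 26, 1998.
From November 10, 1998 through November 30, 1998 inclusive is 21 days; tolling adds 21 days: December 26, 1998 + 21 days = January 16, 1999.
January 16, 1999 is Saturday; January 17, 1999 is Sunday. The next qualifying day is January 18, 1999.
The deadline is January 18, 1999; the filing on January 29, 1999 is after that date.

No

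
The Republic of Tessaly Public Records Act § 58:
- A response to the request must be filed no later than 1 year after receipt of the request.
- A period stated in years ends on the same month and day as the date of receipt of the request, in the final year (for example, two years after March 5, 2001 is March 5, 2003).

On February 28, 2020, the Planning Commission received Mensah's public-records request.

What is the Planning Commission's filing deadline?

February 28, 2021

1 year after February 28, 2020 is February 28, 2021.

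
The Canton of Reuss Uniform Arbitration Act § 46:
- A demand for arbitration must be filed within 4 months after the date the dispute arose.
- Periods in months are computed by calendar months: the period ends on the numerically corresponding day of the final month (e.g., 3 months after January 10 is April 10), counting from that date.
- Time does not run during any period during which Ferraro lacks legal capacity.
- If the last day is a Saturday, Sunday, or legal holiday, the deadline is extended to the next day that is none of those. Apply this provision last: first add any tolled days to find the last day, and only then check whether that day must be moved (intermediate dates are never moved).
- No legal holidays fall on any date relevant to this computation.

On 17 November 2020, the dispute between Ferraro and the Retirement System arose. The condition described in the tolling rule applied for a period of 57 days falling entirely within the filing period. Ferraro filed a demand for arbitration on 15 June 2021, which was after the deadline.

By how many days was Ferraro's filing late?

33 days

4 months after 17 November 2020 is March 17, 2021.
Tolling adds 57 days: March 17, 2021 + 57 days = May 13, 2021.
May 13, 2021 is a Thursday and not a legal holiday, so no extension applies.
The deadline is May 13, 2021; from May 13, 2021 to June 15, 2021 is 33 days.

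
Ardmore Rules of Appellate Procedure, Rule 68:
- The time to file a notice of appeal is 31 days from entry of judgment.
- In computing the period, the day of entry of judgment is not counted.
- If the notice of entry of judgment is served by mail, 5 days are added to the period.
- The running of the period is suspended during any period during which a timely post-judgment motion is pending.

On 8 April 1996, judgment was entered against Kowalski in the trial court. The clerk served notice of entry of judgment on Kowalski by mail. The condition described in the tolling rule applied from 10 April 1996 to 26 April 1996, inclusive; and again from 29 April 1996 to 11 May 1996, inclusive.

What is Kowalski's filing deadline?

June 13, 1996

31 days after 8 April 1996 is May 9, 1996.
Service was by mail, adding 5 days: May 9, 1996 + 5 days = May 14, 1996.
From April 10, 1996 through April 26, 1996 inclusive is 17 days; tolling adds 17 days: May 14, 1996 + 17 days = May 31, 1996.
From April 29, 1996 through May 11, 1996 inclusive is 13 days; tolling adds 13 days: May 31, 1996 + 13 days = June 13, 1996.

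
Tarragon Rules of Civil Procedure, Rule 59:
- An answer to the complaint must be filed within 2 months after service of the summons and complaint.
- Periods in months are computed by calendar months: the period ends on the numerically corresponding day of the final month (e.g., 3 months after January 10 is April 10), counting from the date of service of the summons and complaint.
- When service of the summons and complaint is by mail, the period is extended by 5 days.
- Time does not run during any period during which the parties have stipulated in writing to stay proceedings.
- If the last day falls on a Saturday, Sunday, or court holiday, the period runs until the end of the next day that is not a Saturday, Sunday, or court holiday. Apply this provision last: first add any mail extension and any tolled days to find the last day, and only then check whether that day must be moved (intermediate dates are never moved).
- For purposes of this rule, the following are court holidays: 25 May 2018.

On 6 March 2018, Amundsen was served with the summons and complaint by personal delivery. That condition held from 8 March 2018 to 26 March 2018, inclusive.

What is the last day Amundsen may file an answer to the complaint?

2 months after 6 March 2018 is May 6, 2018.
Service was not by mail, so no mail extension applies.
From March 8, 2018 through March 26, 2018 inclusive is 19 days; tolling adds 19 days: May 6, 2018 + 19 days = May 25, 2018.
May 25, 2018 is a listed holiday; May 26, 2018 is Saturday; May 27, 2018 is Sunday. The next qualifying day is May 28, 2018.

May 28, 2018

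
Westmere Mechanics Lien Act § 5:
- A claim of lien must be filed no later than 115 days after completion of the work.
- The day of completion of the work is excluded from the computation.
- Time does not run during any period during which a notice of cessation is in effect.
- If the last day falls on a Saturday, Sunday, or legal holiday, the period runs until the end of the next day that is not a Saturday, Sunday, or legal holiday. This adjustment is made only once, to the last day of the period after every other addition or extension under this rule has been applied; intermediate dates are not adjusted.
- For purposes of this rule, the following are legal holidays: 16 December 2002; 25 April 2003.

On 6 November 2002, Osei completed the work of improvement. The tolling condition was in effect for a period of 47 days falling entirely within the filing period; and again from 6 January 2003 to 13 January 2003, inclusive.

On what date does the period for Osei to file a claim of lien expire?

April 28, 2003

115 days after 6 November 2002 is March 1, 2003.
Tolling adds 47 days: March 1, 2003 + 47 days = April 17, 2003.
From January 6, 2003 through January 13, 2003 inclusive is 8 days; tolling adds 8 days: April 17, 2003 + 8 days = April 25, 2003.
April 25, 2003 is a listed holiday; April 26, 2003 is Saturday; April 27, 2003 is Sunday. The next qualifying day is April 28, 2003.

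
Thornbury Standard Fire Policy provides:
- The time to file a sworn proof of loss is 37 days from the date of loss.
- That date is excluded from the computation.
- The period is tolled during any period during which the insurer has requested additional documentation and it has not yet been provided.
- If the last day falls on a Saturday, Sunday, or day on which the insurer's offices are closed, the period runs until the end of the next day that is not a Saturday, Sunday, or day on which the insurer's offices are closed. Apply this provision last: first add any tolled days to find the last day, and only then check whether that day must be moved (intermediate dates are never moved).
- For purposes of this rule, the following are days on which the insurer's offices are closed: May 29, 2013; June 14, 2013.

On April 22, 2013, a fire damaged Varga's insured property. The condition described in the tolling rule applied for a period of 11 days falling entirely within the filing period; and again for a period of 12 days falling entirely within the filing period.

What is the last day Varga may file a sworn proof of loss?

37 days after April 22, 2013 is May 29, 2013.
Tolling adds 11 days: May 29, 2013 + 11 days = June 9, 2013.
Tolling adds 12 days: June 9, 2013 + 12 days = June 21, 2013.
June 21, 2013 is a Friday and not a day on which the insurer's offices are closed, so no extension applies.

June 21, 2013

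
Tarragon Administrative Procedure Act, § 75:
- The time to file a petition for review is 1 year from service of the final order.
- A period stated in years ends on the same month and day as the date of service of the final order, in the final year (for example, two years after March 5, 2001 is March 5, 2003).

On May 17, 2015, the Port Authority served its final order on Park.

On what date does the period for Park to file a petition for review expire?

1 year after May 17, 2015 is May 17, 2016.

May 17, 2016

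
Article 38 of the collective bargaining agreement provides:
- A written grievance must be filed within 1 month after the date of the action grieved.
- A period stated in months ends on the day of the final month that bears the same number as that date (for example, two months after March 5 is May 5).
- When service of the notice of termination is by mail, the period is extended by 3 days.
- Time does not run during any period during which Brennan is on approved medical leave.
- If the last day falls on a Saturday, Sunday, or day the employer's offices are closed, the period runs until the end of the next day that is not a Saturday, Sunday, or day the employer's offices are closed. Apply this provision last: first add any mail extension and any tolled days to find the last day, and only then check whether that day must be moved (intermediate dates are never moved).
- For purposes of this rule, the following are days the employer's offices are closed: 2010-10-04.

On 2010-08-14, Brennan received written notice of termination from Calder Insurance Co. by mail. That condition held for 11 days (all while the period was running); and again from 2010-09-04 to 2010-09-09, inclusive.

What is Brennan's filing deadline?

October 5, 2010

1 month after 2010-08-14 is September 14, 2010.
Service was by mail, adding 3 days: September 14, 2010 + 3 days = September 17, 2010.
Tolling adds 11 days: September 17, 2010 + 11 days = September 28, 2010.
From September 4, 2010 through September 9, 2010 inclusive is 6 days; tolling adds 6 days: September 28, 2010 + 6 days = October 4, 2010.
October 4, 2010 is a listed holiday. The next qualifying day is October 5, 2010.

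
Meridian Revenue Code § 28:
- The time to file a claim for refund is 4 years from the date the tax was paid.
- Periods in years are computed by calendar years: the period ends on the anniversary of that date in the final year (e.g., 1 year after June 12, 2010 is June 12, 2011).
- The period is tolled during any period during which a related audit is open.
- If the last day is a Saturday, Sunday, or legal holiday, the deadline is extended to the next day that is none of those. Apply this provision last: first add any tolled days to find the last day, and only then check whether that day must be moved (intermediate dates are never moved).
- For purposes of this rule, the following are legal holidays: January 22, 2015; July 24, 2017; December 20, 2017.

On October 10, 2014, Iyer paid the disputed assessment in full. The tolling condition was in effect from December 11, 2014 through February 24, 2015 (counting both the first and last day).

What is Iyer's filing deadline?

December 25, 2018

4 years after October 10, 2014 is October 10, 2018.
From December 11, 2014 through February 24, 2015 inclusive is 76 days; tolling adds 76 days: October 10, 2018 + 76 days = December 25, 2018.
December 25, 2018 is a Tuesday and not a legal holiday, so no extension applies.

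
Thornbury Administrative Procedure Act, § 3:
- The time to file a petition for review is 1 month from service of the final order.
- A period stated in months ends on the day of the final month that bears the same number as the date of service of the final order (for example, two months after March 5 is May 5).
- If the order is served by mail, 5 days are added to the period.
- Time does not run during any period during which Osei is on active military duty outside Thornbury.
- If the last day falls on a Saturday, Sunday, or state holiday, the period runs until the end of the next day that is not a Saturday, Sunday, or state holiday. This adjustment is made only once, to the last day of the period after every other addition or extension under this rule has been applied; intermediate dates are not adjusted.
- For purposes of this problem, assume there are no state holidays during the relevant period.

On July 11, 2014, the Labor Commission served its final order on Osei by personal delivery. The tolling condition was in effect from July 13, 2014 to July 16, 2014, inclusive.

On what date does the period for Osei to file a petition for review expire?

1 month after July 11, 2014 is August 11, 2014.
Service was not by mail, so no mail extension applies.
From July 13, 2014 through July 16, 2014 inclusive is 4 days; tolling adds 4 days: August 11, 2014 + 4 days = August 15, 2014.
August 15, 2014 is a Friday and not a state holiday, so no extension applies.

August 15, 2014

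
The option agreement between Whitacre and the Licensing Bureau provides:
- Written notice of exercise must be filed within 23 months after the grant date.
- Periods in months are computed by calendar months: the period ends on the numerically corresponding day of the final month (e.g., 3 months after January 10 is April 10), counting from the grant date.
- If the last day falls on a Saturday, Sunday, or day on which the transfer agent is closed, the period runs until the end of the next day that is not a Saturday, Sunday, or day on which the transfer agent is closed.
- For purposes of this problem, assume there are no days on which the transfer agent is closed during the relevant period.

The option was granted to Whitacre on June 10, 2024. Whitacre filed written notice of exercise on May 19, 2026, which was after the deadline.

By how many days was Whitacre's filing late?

23 months after June 10, 2024 is May 10, 2026.
May 10, 2026 is Sunday. The next qualifying day is May 11, 2026.
The deadline is May 11, 2026; from May 11, 2026 to May 19, 2026 is 8 days.

8 days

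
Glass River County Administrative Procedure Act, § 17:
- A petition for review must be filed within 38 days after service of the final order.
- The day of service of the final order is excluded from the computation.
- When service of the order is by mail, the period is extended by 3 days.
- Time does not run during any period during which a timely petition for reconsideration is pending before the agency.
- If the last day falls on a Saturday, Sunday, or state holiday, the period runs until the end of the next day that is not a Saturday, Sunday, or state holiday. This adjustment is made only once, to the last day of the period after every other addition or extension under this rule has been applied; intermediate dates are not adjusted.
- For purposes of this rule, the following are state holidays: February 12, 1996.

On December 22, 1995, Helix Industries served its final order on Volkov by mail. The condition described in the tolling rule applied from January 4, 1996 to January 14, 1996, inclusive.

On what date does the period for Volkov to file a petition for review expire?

38 days after December 22, 1995 is January 29, 1996.
Service was by mail, adding 3 days: January 29, 1996 + 3 days = February 1, 1996.
From January 4, 1996 through January 14, 1996 inclusive is 11 days; tolling adds 11 days: February 1, 1996 + 11 days = February 12, 1996.
February 12, 1996 is a listed holiday. The next qualifying day is February 13, 1996.

February 13, 1996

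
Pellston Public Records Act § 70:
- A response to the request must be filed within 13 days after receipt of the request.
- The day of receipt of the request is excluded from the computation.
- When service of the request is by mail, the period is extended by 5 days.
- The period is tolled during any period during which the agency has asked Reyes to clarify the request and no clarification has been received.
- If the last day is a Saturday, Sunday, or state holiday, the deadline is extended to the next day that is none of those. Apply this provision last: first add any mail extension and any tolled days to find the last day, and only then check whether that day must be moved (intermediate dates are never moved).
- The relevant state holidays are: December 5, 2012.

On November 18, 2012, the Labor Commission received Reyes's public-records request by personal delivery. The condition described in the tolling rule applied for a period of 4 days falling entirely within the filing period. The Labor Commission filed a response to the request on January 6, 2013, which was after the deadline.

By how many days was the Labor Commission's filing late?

31 days

13 days after November 18, 2012 is December 1, 2012.
Service was not by mail, so no mail extension applies.
Tolling adds 4 days: December 1, 2012 + 4 days = December 5, 2012.
December 5, 2012 is a listed holiday. The next qualifying day is December 6, 2012.
The deadline is December 6, 2012; from December 6, 2012 to January 6, 2013 is 31 days.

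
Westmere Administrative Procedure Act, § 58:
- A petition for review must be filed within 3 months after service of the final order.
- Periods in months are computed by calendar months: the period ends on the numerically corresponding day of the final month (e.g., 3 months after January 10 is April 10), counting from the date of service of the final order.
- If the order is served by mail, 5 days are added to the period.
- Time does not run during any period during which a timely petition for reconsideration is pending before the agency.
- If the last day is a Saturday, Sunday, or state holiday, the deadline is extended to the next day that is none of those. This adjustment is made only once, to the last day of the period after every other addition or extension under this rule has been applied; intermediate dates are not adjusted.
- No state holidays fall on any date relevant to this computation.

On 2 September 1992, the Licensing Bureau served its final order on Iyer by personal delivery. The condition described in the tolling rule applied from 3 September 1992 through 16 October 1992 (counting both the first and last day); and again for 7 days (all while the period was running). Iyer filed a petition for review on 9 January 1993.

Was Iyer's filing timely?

Yes

3 months after 2 September 1992 is December 2, 1992.
Service was not by mail, so no mail extension applies.
From September 3, 1992 through October 16, 1992 inclusive is 44 days; tolling adds 44 days: December 2, 1992 + 44 days = January 15, 1993.
Tolling adds 7 days: January 15, 1993 + 7 days = January 22, 1993.
January 22, 1993 is a Friday and not a state holiday, so no extension applies.
The deadline is January 22, 1993; the filing on January 9, 1993 is on or before that date.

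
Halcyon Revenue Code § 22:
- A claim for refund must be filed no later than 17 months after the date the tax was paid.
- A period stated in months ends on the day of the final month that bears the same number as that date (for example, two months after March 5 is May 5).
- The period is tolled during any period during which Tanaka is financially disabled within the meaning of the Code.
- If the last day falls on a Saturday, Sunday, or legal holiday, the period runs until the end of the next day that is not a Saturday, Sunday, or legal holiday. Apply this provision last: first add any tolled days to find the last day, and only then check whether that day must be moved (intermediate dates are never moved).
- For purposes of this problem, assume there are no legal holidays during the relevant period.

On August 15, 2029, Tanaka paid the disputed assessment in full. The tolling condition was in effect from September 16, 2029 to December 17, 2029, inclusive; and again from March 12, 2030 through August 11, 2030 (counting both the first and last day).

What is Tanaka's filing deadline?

17 months after August 15, 2029 is January 15, 2031.
From September 16, 2029 through December 17, 2029 inclusive is 93 days; tolling adds 93 days: January 15, 2031 + 93 days = April 18, 2031.
From March 12, 2030 through August 11, 2030 inclusive is 153 days; tolling adds 153 days: April 18, 2031 + 153 days = September 18, 2031.
September 18, 2031 is a Thursday and not a legal holiday, so no extension applies.

September 18, 2031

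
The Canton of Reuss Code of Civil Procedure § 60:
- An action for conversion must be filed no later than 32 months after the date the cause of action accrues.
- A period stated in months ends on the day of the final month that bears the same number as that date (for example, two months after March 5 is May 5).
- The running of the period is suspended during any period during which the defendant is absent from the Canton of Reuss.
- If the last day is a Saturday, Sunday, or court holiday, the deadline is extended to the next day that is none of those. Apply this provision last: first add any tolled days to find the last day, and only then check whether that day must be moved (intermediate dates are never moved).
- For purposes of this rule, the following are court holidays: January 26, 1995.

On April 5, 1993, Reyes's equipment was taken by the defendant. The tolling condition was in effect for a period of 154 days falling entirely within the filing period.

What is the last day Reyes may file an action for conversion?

32 months after April 5, 1993 is December 5, 1995.
Tolling adds 154 days: December 5, 1995 + 154 days = May 7, 1996.
May 7, 1996 is a Tuesday and not a court holiday, so no extension applies.

May 7, 1996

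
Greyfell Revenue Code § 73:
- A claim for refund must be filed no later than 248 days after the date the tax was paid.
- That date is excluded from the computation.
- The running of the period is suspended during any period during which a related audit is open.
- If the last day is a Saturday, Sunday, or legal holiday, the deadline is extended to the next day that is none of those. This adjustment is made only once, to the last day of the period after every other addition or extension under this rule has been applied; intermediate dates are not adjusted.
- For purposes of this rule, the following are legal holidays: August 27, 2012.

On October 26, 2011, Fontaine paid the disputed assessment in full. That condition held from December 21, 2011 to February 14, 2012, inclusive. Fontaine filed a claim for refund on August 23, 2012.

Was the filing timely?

248 days after October 26, 2011 is June 30, 2012.
From December 21, 2011 through February 14, 2012 inclusive is 56 days; tolling adds 56 days: June 30, 2012 + 56 days = August 25, 2012.
August 25, 2012 is Saturday; August 26, 2012 is Sunday; August 27, 2012 is a listed holiday. The next qualifying day is August 28, 2012.
The deadline is August 28, 2012; the filing on August 23, 2012 is on or before that date.

Yes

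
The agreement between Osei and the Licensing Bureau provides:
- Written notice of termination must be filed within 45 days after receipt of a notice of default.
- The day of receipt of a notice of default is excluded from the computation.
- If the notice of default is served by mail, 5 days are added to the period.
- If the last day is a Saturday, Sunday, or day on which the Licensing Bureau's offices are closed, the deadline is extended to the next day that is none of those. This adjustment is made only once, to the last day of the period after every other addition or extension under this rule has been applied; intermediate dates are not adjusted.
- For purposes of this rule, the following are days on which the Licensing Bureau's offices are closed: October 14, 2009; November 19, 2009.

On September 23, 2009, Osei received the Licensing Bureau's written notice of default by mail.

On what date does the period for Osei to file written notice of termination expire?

45 days after September 23, 2009 is November 7, 2009.
Service was by mail, adding 5 days: November 7, 2009 + 5 days = November 12, 2009.
November 12, 2009 is a Thursday and not a day on which the Licensing Bureau's offices are closed, so no extension applies.

November 12, 2009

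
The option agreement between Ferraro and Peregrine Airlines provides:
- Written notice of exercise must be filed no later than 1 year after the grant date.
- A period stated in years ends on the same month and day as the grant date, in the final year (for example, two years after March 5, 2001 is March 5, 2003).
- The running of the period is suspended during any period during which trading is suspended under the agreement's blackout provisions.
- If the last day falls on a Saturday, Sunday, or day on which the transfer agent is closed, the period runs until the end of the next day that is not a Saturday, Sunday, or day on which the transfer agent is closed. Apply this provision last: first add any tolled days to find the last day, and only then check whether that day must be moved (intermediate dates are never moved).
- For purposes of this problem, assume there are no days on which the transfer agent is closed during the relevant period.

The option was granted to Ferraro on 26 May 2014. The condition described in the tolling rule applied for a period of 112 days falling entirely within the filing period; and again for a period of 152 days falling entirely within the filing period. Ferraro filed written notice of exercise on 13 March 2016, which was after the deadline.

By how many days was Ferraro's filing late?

1 year after 26 May 2014 is May 26, 2015.
Tolling adds 112 days: May 26, 2015 + 112 days = September 15, 2015.
Tolling adds 152 days: September 15, 2015 + 152 days = February 14, 2016.
February 14, 2016 is Sunday. The next qualifying day is February 15, 2016.
The deadline is February 15, 2016; from February 15, 2016 to March 13, 2016 is 27 days.

27 days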